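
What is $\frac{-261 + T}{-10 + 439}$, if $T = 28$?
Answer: $- \frac{233}{429} \approx -0.54312$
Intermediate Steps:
$\frac{-261 + T}{-10 + 439} = \frac{-261 + 28}{-10 + 439} = - \frac{233}{429}$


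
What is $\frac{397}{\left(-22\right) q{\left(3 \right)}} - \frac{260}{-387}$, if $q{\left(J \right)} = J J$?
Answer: $- \frac{11351}{8514} \approx -1.3332$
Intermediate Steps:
$q{\left(J \right)} = J^{2}$
$\frac{397}{\left(-22\right) q{\left(3 \right)}} - \frac{260}{-387} = \frac{397}{\left(-22\right) 3^{2}} - \frac{260}{-387} = \frac{397}{\left(-22\right) 9} - - \frac{260}{387} = \frac{397}{-198} + \frac{260}{387} = 397 \left(- \frac{1}{198}\right) + \frac{260}{387} = - \frac{397}{198} + \frac{260}{387} = - \frac{11351}{8514}$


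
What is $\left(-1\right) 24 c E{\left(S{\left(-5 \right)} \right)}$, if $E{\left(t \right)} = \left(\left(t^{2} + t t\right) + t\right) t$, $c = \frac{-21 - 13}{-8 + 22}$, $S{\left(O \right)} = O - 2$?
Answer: $-37128$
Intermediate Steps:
$S{\left(O \right)} = -2 + O$ ($S{\left(O \right)} = O - 2 = -2 + O$)
$c = - \frac{17}{7}$ ($c = - \frac{34}{14} = \left(-34\right) \frac{1}{14} = - \frac{17}{7} \approx -2.4286$)
$E{\left(t \right)} = t \left(t + 2 t^{2}\right)$ ($E{\left(t \right)} = \left(\left(t^{2} + t^{2}\right) + t\right) t = \left(2 t^{2} + t\right) t = \left(t + 2 t^{2}\right) t = t \left(t + 2 t^{2}\right)$)
$\left(-1\right) 24 c E{\left(S{\left(-5 \right)} \right)} = \left(-1\right) 24 \left(- \frac{17}{7}\right) \left(-2 - 5\right)^{2} \left(1 + 2 \left(-2 - 5\right)\right) = \left(-24\right) \left(- \frac{17}{7}\right) \left(-7\right)^{2} \left(1 + 2 \left(-7\right)\right) = \frac{408 \cdot 49 \left(1 - 14\right)}{7} = \frac{408 \cdot 49 \left(-13\right)}{7} = \frac{408}{7} \left(-637\right) = -37128$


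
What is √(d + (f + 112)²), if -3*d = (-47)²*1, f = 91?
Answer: √364254/3 ≈ 201.18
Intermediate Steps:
d = -2209/3 (d = -(-47)²/3 = -2209/3 ≈ -736.33)
√(d + (f + 112)²) = √(-2209/3 + (91 + 112)²) = √(-2209/3 + 203²) = √(-2209/3 + 41209) = √(121418/3) = √364254/3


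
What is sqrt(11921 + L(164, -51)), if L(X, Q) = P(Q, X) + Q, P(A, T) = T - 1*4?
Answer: sqrt(12030) ≈ 109.68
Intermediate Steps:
P(A, T) = -4 + T (P(A, T) = T - 4 = -4 + T)
L(X, Q) = -4 + Q + X (L(X, Q) = (-4 + X) + Q = -4 + Q + X)
sqrt(11921 + L(164, -51)) = sqrt(11921 + (-4 - 51 + 164)) = sqrt(11921 + 109) = sqrt(12030)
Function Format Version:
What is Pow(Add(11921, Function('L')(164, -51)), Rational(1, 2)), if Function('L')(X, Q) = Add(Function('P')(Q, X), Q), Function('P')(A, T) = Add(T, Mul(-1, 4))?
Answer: Pow(12030, Rational(1, 2)) ≈ 109.68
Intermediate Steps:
Function('P')(A, T) = Add(-4, T) (Function('P')(A, T) = Add(T, -4) = Add(-4, T))
Function('L')(X, Q) = Add(-4, Q, X) (Function('L')(X, Q) = Add(Add(-4, X), Q) = Add(-4, Q, X))
Pow(Add(11921, Function('L')(164, -51)), Rational(1, 2)) = Pow(Add(11921, Add(-4, -51, 164)), Rational(1, 2)) = Pow(Add(11921, 109), Rational(1, 2)) = Pow(12030, Rational(1, 2))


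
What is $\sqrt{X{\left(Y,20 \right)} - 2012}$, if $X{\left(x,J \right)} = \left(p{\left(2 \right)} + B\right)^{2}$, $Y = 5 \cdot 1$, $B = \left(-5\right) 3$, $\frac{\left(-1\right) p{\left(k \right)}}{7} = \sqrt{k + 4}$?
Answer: $\sqrt{-1493 + 210 \sqrt{6}} \approx 31.283 i$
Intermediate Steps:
$p{\left(k \right)} = - 7 \sqrt{4 + k}$ ($p{\left(k \right)} = - 7 \sqrt{k + 4} = - 7 \sqrt{4 + k}$)
$B = -15$
$Y = 5$
$X{\left(x,J \right)} = \left(-15 - 7 \sqrt{6}\right)^{2}$ ($X{\left(x,J \right)} = \left(- 7 \sqrt{4 + 2} - 15\right)^{2} = \left(- 7 \sqrt{6} - 15\right)^{2} = \left(-15 - 7 \sqrt{6}\right)^{2}$)
$\sqrt{X{\left(Y,20 \right)} - 2012} = \sqrt{\left(519 + 210 \sqrt{6}\right) - 2012} = \sqrt{-1493 + 210 \sqrt{6}}$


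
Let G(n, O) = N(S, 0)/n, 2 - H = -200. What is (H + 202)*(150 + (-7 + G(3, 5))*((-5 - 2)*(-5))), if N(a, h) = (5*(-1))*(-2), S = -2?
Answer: 26260/3 ≈ 8753.3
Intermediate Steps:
N(a, h) = 10 (N(a, h) = -5*(-2) = 10)
H = 202 (H = 2 - 1*(-200) = 2 + 200 = 202)
G(n, O) = 10/n
(H + 202)*(150 + (-7 + G(3, 5))*((-5 - 2)*(-5))) = (202 + 202)*(150 + (-7 + 10/3)*((-5 - 2)*(-5))) = 404*(150 + (-7 + 10*(⅓))*(-7*(-5))) = 404*(150 + (-7 + 10/3)*35) = 404*(150 - 11/3*35) = 404*(150 - 385/3) = 404*(65/3) = 26260/3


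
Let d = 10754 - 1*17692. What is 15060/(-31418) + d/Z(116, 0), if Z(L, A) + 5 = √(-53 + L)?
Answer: -272615675/298471 - 10407*√7/19 ≈ -2362.6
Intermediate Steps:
Z(L, A) = -5 + √(-53 + L)
d = -6938 (d = 10754 - 17692 = -6938)
15060/(-31418) + d/Z(116, 0) = 15060/(-31418) - 6938/(-5 + √(-53 + 116)) = 15060*(-1/31418) - 6938/(-5 + √63) = -7530/15709 - 6938/(-5 + 3*√7)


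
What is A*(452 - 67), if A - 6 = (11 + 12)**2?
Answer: 205975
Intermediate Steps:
A = 535 (A = 6 + (11 + 12)**2 = 6 + 23**2 = 6 + 529 = 535)
A*(452 - 67) = 535*(452 - 67) = 535*385 = 205975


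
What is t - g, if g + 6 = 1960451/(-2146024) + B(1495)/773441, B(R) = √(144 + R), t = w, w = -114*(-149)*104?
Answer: 3791060657651/2146024 - √1639/773441 ≈ 1.7666e+6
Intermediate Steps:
w = 1766544 (w = 16986*104 = 1766544)
t = 1766544
g = -14836595/2146024 + √1639/773441 (g = -6 + (1960451/(-2146024) + √(144 + 1495)/773441) = -6 + (1960451*(-1/2146024) + √1639*(1/773441)) = -6 + (-1960451/2146024 + √1639/773441) = -14836595/2146024 + √1639/773441 ≈ -6.9135)
t - g = 1766544 - (-14836595/2146024 + √1639/773441) = 1766544 + (14836595/2146024 - √1639/773441) = 3791060657651/2146024 - √1639/773441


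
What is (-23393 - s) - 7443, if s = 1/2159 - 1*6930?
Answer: -51613055/2159 ≈ -23906.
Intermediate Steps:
s = -14961869/2159 (s = 1/2159 - 6930 = -14961869/2159 ≈ -6930.0)
(-23393 - s) - 7443 = (-23393 - 1*(-14961869/2159)) - 7443 = (-23393 + 14961869/2159) - 7443 = -35543618/2159 - 7443 = -51613055/2159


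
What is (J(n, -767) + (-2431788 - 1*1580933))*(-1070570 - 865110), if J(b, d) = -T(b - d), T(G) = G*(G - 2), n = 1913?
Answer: 21659796572480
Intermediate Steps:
T(G) = G*(-2 + G)
J(b, d) = -(b - d)*(-2 + b - d) (J(b, d) = -(b - d)*(-2 + (b - d)) = -(b - d)*(-2 + b - d))
(J(n, -767) + (-2431788 - 1*1580933))*(-1070570 - 865110) = ((1913 - 1*(-767))*(2 - 767 - 1*1913) + (-2431788 - 1*1580933))*(-1070570 - 865110) = ((1913 + 767)*(2 - 767 - 1913) + (-2431788 - 1580933))*(-1935680) = (2680*(-2678) - 4012721)*(-1935680) = (-7177040 - 4012721)*(-1935680) = -11189761*(-1935680) = 21659796572480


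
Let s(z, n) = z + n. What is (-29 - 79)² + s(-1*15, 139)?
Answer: 11788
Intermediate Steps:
s(z, n) = n + z
(-29 - 79)² + s(-1*15, 139) = (-29 - 79)² + (139 - 1*15) = (-108)² + (139 - 15) = 11664 + 124 = 11788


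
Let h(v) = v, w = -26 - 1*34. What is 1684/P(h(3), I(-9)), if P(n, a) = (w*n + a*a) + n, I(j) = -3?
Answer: -421/42 ≈ -10.024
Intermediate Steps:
w = -60 (w = -26 - 34 = -60)
P(n, a) = a² - 59*n (P(n, a) = (-60*n + a*a) + n = (-60*n + a²) + n = (a² - 60*n) + n = a² - 59*n)
1684/P(h(3), I(-9)) = 1684/((-3)² - 59*3) = 1684/(9 - 177) = 1684/(-168) = 1684*(-1/168) = -421/42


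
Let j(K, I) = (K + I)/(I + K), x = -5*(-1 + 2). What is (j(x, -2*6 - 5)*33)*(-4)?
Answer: -132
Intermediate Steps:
x = -5 (x = -5*1 = -5)
j(K, I) = 1 (j(K, I) = (I + K)/(I + K) = 1)
(j(x, -2*6 - 5)*33)*(-4) = (1*33)*(-4) = 33*(-4) = -132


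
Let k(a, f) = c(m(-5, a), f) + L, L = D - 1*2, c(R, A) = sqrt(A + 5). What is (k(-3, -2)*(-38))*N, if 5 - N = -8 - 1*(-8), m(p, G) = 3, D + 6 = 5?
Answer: 570 - 190*sqrt(3) ≈ 240.91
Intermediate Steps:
D = -1 (D = -6 + 5 = -1)
c(R, A) = sqrt(5 + A)
L = -3 (L = -1 - 1*2 = -1 - 2 = -3)
N = 5 (N = 5 - (-8 - 1*(-8)) = 5 - (-8 + 8) = 5 - 1*0 = 5 + 0 = 5)
k(a, f) = -3 + sqrt(5 + f) (k(a, f) = sqrt(5 + f) - 3 = -3 + sqrt(5 + f))
(k(-3, -2)*(-38))*N = ((-3 + sqrt(5 - 2))*(-38))*5 = ((-3 + sqrt(3))*(-38))*5 = (114 - 38*sqrt(3))*5 = 570 - 190*sqrt(3)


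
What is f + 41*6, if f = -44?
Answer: 202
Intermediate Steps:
f + 41*6 = -44 + 41*6 = -44 + 246 = 202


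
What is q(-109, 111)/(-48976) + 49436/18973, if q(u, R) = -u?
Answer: 2419109479/929221648 ≈ 2.6034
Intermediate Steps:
q(-109, 111)/(-48976) + 49436/18973 = -1*(-109)/(-48976) + 49436/18973 = 109*(-1/48976) + 49436*(1/18973) = -109/48976 + 49436/18973 = 2419109479/929221648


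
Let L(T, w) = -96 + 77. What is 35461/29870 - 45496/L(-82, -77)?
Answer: 1359639279/567530 ≈ 2395.7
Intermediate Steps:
L(T, w) = -19
35461/29870 - 45496/L(-82, -77) = 35461/29870 - 45496/(-19) = 35461*(1/29870) - 45496*(-1/19) = 35461/29870 + 45496/19 = 1359639279/567530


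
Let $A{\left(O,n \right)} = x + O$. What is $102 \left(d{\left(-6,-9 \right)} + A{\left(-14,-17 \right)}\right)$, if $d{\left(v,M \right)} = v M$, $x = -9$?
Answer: $3162$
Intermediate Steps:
$A{\left(O,n \right)} = -9 + O$
$d{\left(v,M \right)} = M v$
$102 \left(d{\left(-6,-9 \right)} + A{\left(-14,-17 \right)}\right) = 102 \left(\left(-9\right) \left(-6\right) - 23\right) = 102 \left(54 - 23\right) = 102 \cdot 31 = 3162$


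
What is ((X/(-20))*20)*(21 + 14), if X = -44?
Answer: 1540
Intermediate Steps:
((X/(-20))*20)*(21 + 14) = (-44/(-20)*20)*(21 + 14) = (-44*(-1/20)*20)*35 = ((11/5)*20)*35 = 44*35 = 1540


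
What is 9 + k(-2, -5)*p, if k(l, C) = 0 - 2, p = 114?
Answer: -219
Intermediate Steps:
k(l, C) = -2
9 + k(-2, -5)*p = 9 - 2*114 = 9 - 228 = -219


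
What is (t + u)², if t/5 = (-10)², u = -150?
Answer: 122500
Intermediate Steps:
t = 500 (t = 5*(-10)² = 5*100 = 500)
(t + u)² = (500 - 150)² = 350² = 122500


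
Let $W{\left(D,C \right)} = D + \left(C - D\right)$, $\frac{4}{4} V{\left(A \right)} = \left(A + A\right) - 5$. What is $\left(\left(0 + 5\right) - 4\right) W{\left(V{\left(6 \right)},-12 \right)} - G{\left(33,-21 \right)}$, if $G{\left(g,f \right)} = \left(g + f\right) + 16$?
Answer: $-40$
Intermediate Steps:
$V{\left(A \right)} = -5 + 2 A$ ($V{\left(A \right)} = \left(A + A\right) - 5 = 2 A - 5 = -5 + 2 A$)
$G{\left(g,f \right)} = 16 + f + g$ ($G{\left(g,f \right)} = \left(f + g\right) + 16 = 16 + f + g$)
$W{\left(D,C \right)} = C$
$\left(\left(0 + 5\right) - 4\right) W{\left(V{\left(6 \right)},-12 \right)} - G{\left(33,-21 \right)} = \left(\left(0 + 5\right) - 4\right) \left(-12\right) - \left(16 - 21 + 33\right) = \left(5 - 4\right) \left(-12\right) - 28 = 1 \left(-12\right) - 28 = -12 - 28 = -40$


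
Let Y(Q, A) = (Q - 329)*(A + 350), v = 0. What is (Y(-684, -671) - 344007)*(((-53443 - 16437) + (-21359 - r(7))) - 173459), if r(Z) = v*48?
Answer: 4985322132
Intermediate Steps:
r(Z) = 0 (r(Z) = 0*48 = 0)
Y(Q, A) = (-329 + Q)*(350 + A)
(Y(-684, -671) - 344007)*(((-53443 - 16437) + (-21359 - r(7))) - 173459) = ((-115150 - 329*(-671) + 350*(-684) - 671*(-684)) - 344007)*(((-53443 - 16437) + (-21359 - 1*0)) - 173459) = ((-115150 + 220759 - 239400 + 458964) - 344007)*((-69880 + (-21359 + 0)) - 173459) = (325173 - 344007)*((-69880 - 21359) - 173459) = -18834*(-91239 - 173459) = -18834*(-264698) = 4985322132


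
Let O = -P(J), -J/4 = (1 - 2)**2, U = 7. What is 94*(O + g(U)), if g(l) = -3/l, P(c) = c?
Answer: 2350/7 ≈ 335.71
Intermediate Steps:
J = -4 (J = -4*(1 - 2)**2 = -4*(-1)**2 = -4*1 = -4)
O = 4 (O = -1*(-4) = 4)
94*(O + g(U)) = 94*(4 - 3/7) = 94*(25/7) = 2350/7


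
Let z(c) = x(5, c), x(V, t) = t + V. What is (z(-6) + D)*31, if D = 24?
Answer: 713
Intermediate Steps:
x(V, t) = V + t
z(c) = 5 + c
(z(-6) + D)*31 = ((5 - 6) + 24)*31 = (-1 + 24)*31 = 23*31 = 713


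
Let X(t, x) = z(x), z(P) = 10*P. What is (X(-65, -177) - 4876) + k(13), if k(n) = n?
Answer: -6633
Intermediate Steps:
X(t, x) = 10*x
(X(-65, -177) - 4876) + k(13) = (10*(-177) - 4876) + 13 = (-1770 - 4876) + 13 = -6646 + 13 = -6633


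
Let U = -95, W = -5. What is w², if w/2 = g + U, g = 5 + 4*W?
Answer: 48400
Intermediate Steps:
g = -15 (g = 5 + 4*(-5) = 5 - 20 = -15)
w = -220 (w = 2*(-15 - 95) = 2*(-110) = -220)
w² = (-220)² = 48400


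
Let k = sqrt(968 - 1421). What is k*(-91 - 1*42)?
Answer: -133*I*sqrt(453) ≈ -2830.7*I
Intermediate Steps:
k = I*sqrt(453) (k = sqrt(-453) = I*sqrt(453) ≈ 21.284*I)
k*(-91 - 1*42) = (I*sqrt(453))*(-91 - 1*42) = (I*sqrt(453))*(-91 - 42) = (I*sqrt(453))*(-133) = -133*I*sqrt(453)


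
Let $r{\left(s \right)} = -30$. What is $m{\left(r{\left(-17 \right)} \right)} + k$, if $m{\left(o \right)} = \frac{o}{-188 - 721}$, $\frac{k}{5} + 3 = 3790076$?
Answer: $\frac{5741960605}{303} \approx 1.895 \cdot 10^{7}$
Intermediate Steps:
$k = 18950365$ ($k = -15 + 5 \cdot 3790076 = -15 + 18950380 = 18950365$)
$m{\left(o \right)} = - \frac{o}{909}$ ($m{\left(o \right)} = \frac{o}{-188 - 721} = \frac{o}{-909} = o \left(- \frac{1}{909}\right) = - \frac{o}{909}$)
$m{\left(r{\left(-17 \right)} \right)} + k = \left(- \frac{1}{909}\right) \left(-30\right) + 18950365 = \frac{10}{303} + 18950365 = \frac{5741960605}{303}$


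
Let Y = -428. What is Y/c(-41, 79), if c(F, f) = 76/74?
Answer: -7918/19 ≈ -416.74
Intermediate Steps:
c(F, f) = 38/37 (c(F, f) = 76*(1/74) = 38/37)
Y/c(-41, 79) = -428/38/37 = -428*37/38 = -7918/19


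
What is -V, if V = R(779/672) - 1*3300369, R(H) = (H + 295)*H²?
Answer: 1001423883892333/303464448 ≈ 3.3000e+6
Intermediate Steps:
R(H) = H²*(295 + H) (R(H) = (295 + H)*H² = H²*(295 + H))
V = -1001423883892333/303464448 (V = (779/672)²*(295 + 779/672) - 1*3300369 = (779*(1/672))²*(295 + 779*(1/672)) - 3300369 = (779/672)²*(295 + 779/672) - 3300369 = (606841/451584)*(199019/672) - 3300369 = 120772888979/303464448 - 3300369 = -1001423883892333/303464448 ≈ -3.3000e+6)
-V = -1*(-1001423883892333/303464448) = 1001423883892333/303464448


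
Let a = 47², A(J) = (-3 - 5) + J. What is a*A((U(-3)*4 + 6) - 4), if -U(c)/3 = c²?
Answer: -251826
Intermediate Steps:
U(c) = -3*c²
A(J) = -8 + J
a = 2209
a*A((U(-3)*4 + 6) - 4) = 2209*(-8 + ((-3*(-3)²*4 + 6) - 4)) = 2209*(-8 + ((-3*9*4 + 6) - 4)) = 2209*(-8 + ((-27*4 + 6) - 4)) = 2209*(-8 + ((-108 + 6) - 4)) = 2209*(-8 + (-102 - 4)) = 2209*(-8 - 106) = 2209*(-114) = -251826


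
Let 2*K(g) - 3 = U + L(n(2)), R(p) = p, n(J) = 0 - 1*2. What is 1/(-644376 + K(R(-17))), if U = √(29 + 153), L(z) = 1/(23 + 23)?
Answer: -5453985676/3514409233312097 - 4232*√182/3514409233312097 ≈ -1.5519e-6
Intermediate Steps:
n(J) = -2 (n(J) = 0 - 2 = -2)
L(z) = 1/46
U = √182 ≈ 13.491
K(g) = 139/92 + √182/2 (K(g) = 3/2 + (√182 + 1/46)/2 = 3/2 + (1/46 + √182)/2 = 3/2 + (1/92 + √182/2) = 139/92 + √182/2)
1/(-644376 + K(R(-17))) = 1/(-644376 + (139/92 + √182/2)) = 1/(-59282453/92 + √182/2)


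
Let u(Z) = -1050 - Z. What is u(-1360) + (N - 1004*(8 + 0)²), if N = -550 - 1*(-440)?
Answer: -64056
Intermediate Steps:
N = -110 (N = -550 + 440 = -110)
u(-1360) + (N - 1004*(8 + 0)²) = (-1050 - 1*(-1360)) + (-110 - 1004*(8 + 0)²) = (-1050 + 1360) + (-110 - 1004*8²) = 310 + (-110 - 1004*64) = 310 + (-110 - 64256) = 310 - 64366 = -64056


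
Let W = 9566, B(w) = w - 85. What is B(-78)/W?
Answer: -163/9566 ≈ -0.017040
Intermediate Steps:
B(w) = -85 + w
B(-78)/W = (-85 - 78)/9566 = -163*1/9566 = -163/9566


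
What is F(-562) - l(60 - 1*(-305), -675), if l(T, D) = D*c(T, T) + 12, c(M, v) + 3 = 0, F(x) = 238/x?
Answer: -572516/281 ≈ -2037.4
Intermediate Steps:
c(M, v) = -3 (c(M, v) = -3 + 0 = -3)
l(T, D) = 12 - 3*D (l(T, D) = D*(-3) + 12 = -3*D + 12 = 12 - 3*D)
F(-562) - l(60 - 1*(-305), -675) = 238/(-562) - (12 - 3*(-675)) = 238*(-1/562) - (12 + 2025) = -119/281 - 1*2037 = -119/281 - 2037 = -572516/281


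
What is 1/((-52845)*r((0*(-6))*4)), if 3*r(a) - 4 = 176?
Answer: -1/3170700 ≈ -3.1539e-7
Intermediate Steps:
r(a) = 60 (r(a) = 4/3 + (1/3)*176 = 4/3 + 176/3 = 60)
1/((-52845)*r((0*(-6))*4)) = 1/(-52845*60) = -1/52845*1/60 = -1/3170700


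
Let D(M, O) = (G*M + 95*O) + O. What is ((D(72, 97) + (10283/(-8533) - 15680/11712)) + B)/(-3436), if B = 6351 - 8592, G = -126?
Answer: 446944559/766492572 ≈ 0.58310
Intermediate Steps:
B = -2241
D(M, O) = -126*M + 96*O (D(M, O) = (-126*M + 95*O) + O = -126*M + 96*O)
((D(72, 97) + (10283/(-8533) - 15680/11712)) + B)/(-3436) = (((-126*72 + 96*97) + (10283/(-8533) - 15680/11712)) - 2241)/(-3436) = (((-9072 + 9312) + (10283*(-1/8533) - 15680*1/11712)) - 2241)*(-1/3436) = ((240 + (-1469/1219 - 245/183)) - 2241)*(-1/3436) = ((240 - 567482/223077) - 2241)*(-1/3436) = (52970998/223077 - 2241)*(-1/3436) = -446944559/223077*(-1/3436) = 446944559/766492572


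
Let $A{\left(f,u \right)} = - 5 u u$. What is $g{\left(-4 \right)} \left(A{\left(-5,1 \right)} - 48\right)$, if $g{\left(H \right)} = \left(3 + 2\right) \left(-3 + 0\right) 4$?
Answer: $3180$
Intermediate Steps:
$A{\left(f,u \right)} = - 5 u^{2}$
$g{\left(H \right)} = -60$ ($g{\left(H \right)} = 5 \left(-3\right) 4 = \left(-15\right) 4 = -60$)
$g{\left(-4 \right)} \left(A{\left(-5,1 \right)} - 48\right) = - 60 \left(- 5 \cdot 1^{2} - 48\right) = - 60 \left(\left(-5\right) 1 - 48\right) = - 60 \left(-5 - 48\right) = \left(-60\right) \left(-53\right) = 3180$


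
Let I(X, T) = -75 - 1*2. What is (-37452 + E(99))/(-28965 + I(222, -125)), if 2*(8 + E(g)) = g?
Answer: 74821/58084 ≈ 1.2882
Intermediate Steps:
I(X, T) = -77 (I(X, T) = -75 - 2 = -77)
E(g) = -8 + g/2
(-37452 + E(99))/(-28965 + I(222, -125)) = (-37452 + (-8 + (1/2)*99))/(-28965 - 77) = (-37452 + (-8 + 99/2))/(-29042) = (-37452 + 83/2)*(-1/29042) = -74821/2*(-1/29042) = 74821/58084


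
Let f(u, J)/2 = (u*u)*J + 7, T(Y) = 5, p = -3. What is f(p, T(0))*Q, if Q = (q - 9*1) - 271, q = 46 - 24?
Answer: -26832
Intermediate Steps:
q = 22
f(u, J) = 14 + 2*J*u² (f(u, J) = 2*((u*u)*J + 7) = 2*(u²*J + 7) = 2*(J*u² + 7) = 2*(7 + J*u²) = 14 + 2*J*u²)
Q = -258 (Q = (22 - 9*1) - 271 = (22 - 9) - 271 = 13 - 271 = -258)
f(p, T(0))*Q = (14 + 2*5*(-3)²)*(-258) = (14 + 2*5*9)*(-258) = (14 + 90)*(-258) = 104*(-258) = -26832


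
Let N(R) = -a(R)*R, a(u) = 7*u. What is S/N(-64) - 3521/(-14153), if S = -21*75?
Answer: 17606441/57970688 ≈ 0.30371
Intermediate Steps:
N(R) = -7*R² (N(R) = -7*R*R = -7*R²)
S = -1575
S/N(-64) - 3521/(-14153) = -1575/((-7*(-64)²)) - 3521/(-14153) = -1575/((-7*4096)) - 3521*(-1/14153) = -1575/(-28672) + 3521/14153 = -1575*(-1/28672) + 3521/14153 = 225/4096 + 3521/14153 = 17606441/57970688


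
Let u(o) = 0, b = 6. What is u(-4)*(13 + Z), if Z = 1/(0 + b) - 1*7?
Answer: 0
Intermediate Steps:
Z = -41/6 (Z = 1/(0 + 6) - 1*7 = 1/6 - 7 = ⅙ - 7 = -41/6 ≈ -6.8333)
u(-4)*(13 + Z) = 0*(13 - 41/6) = 0*(37/6) = 0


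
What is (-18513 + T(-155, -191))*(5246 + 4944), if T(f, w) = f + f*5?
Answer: -198124170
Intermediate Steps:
T(f, w) = 6*f (T(f, w) = f + 5*f = 6*f)
(-18513 + T(-155, -191))*(5246 + 4944) = (-18513 + 6*(-155))*(5246 + 4944) = (-18513 - 930)*10190 = -19443*10190 = -198124170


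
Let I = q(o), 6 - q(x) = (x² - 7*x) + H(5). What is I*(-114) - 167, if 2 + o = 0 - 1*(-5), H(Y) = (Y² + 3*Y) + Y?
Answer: 2911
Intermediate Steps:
H(Y) = Y² + 4*Y
o = 3 (o = -2 + (0 - 1*(-5)) = -2 + (0 + 5) = -2 + 5 = 3)
q(x) = -39 - x² + 7*x (q(x) = 6 - ((x² - 7*x) + 5*(4 + 5)) = 6 - ((x² - 7*x) + 5*9) = 6 - ((x² - 7*x) + 45) = 6 - (45 + x² - 7*x) = 6 + (-45 - x² + 7*x) = -39 - x² + 7*x)
I = -27 (I = -39 - 1*3² + 7*3 = -39 - 1*9 + 21 = -39 - 9 + 21 = -27)
I*(-114) - 167 = -27*(-114) - 167 = 3078 - 167 = 2911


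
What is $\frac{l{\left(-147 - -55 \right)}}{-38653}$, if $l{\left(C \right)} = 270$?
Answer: $- \frac{270}{38653} \approx -0.0069852$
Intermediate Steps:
$\frac{l{\left(-147 - -55 \right)}}{-38653} = \frac{270}{-38653} = 270 \left(- \frac{1}{38653}\right) = - \frac{270}{38653}$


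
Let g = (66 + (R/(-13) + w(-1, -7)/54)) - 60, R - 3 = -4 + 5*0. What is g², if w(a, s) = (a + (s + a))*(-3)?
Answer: 29241/676 ≈ 43.256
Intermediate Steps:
w(a, s) = -6*a - 3*s (w(a, s) = (a + (a + s))*(-3) = (s + 2*a)*(-3) = -6*a - 3*s)
R = -1 (R = 3 + (-4 + 5*0) = 3 + (-4 + 0) = 3 - 4 = -1)
g = 171/26 (g = (66 + (-1/(-13) + (-6*(-1) - 3*(-7))/54)) - 60 = (66 + (-1*(-1/13) + (6 + 21)*(1/54))) - 60 = (66 + (1/13 + 27*(1/54))) - 60 = (66 + (1/13 + ½)) - 60 = (66 + 15/26) - 60 = 1731/26 - 60 = 171/26 ≈ 6.5769)
g² = (171/26)² = 29241/676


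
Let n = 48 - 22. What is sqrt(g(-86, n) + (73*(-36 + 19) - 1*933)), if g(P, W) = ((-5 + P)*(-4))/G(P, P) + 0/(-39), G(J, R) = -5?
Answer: I*sqrt(56170)/5 ≈ 47.4*I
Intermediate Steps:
n = 26
g(P, W) = -4 + 4*P/5 (g(P, W) = ((-5 + P)*(-4))/(-5) + 0/(-39) = (20 - 4*P)*(-1/5) + 0*(-1/39) = (-4 + 4*P/5) + 0 = -4 + 4*P/5)
sqrt(g(-86, n) + (73*(-36 + 19) - 1*933)) = sqrt((-4 + (4/5)*(-86)) + (73*(-36 + 19) - 1*933)) = sqrt((-4 - 344/5) + (73*(-17) - 933)) = sqrt(-364/5 + (-1241 - 933)) = sqrt(-364/5 - 2174) = sqrt(-11234/5) = I*sqrt(56170)/5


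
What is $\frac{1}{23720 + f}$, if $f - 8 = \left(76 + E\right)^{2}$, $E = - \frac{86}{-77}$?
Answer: $\frac{5929}{175943156} \approx 3.3698 \cdot 10^{-5}$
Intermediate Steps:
$E = \frac{86}{77}$ ($E = \left(-86\right) \left(- \frac{1}{77}\right) = \frac{86}{77} \approx 1.1169$)
$f = \frac{35307276}{5929}$ ($f = 8 + \left(76 + \frac{86}{77}\right)^{2} = 8 + \left(\frac{5938}{77}\right)^{2} = 8 + \frac{35259844}{5929} = \frac{35307276}{5929} \approx 5955.0$)
$\frac{1}{23720 + f} = \frac{1}{23720 + \frac{35307276}{5929}} = \frac{1}{\frac{175943156}{5929}} = \frac{5929}{175943156}$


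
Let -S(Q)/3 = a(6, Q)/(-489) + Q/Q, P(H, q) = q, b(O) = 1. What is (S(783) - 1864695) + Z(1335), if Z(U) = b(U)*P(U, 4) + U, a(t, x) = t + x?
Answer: -303726728/163 ≈ -1.8634e+6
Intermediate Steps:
Z(U) = 4 + U (Z(U) = 1*4 + U = 4 + U)
S(Q) = -483/163 + Q/163 (S(Q) = -3*((6 + Q)/(-489) + Q/Q) = -3*((6 + Q)*(-1/489) + 1) = -3*((-2/163 - Q/489) + 1) = -3*(161/163 - Q/489) = -483/163 + Q/163)
(S(783) - 1864695) + Z(1335) = ((-483/163 + (1/163)*783) - 1864695) + (4 + 1335) = ((-483/163 + 783/163) - 1864695) + 1339 = (300/163 - 1864695) + 1339 = -303944985/163 + 1339 = -303726728/163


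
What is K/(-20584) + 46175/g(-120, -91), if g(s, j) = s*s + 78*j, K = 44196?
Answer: 39234188/9394023 ≈ 4.1765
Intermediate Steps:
g(s, j) = s² + 78*j
K/(-20584) + 46175/g(-120, -91) = 44196/(-20584) + 46175/((-120)² + 78*(-91)) = 44196*(-1/20584) + 46175/(14400 - 7098) = -11049/5146 + 46175/7302 = 39234188/9394023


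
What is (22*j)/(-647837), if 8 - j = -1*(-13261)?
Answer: 291566/647837 ≈ 0.45006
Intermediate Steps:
j = -13253 (j = 8 - (-1)*(-13261) = 8 - 1*13261 = 8 - 13261 = -13253)
(22*j)/(-647837) = (22*(-13253))/(-647837) = -291566*(-1/647837) = 291566/647837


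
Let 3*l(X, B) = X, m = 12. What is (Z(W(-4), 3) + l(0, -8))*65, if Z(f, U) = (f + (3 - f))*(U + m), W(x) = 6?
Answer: 2925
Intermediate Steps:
Z(f, U) = 36 + 3*U (Z(f, U) = (f + (3 - f))*(U + 12) = 3*(12 + U) = 36 + 3*U)
l(X, B) = X/3
(Z(W(-4), 3) + l(0, -8))*65 = ((36 + 3*3) + (1/3)*0)*65 = ((36 + 9) + 0)*65 = (45 + 0)*65 = 45*65 = 2925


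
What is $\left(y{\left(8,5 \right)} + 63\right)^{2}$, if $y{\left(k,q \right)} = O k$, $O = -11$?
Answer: $625$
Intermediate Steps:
$y{\left(k,q \right)} = - 11 k$
$\left(y{\left(8,5 \right)} + 63\right)^{2} = \left(\left(-11\right) 8 + 63\right)^{2} = \left(-88 + 63\right)^{2} = \left(-25\right)^{2} = 625$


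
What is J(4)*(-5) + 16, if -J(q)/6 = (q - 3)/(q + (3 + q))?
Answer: 206/11 ≈ 18.727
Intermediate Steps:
J(q) = -6*(-3 + q)/(3 + 2*q) (J(q) = -6*(q - 3)/(q + (3 + q)) = -6*(-3 + q)/(3 + 2*q))
J(4)*(-5) + 16 = (6*(3 - 1*4)/(3 + 2*4))*(-5) + 16 = (6*(3 - 4)/(3 + 8))*(-5) + 16 = (6*(-1)/11)*(-5) + 16 = (6*(1/11)*(-1))*(-5) + 16 = -6/11*(-5) + 16 = 30/11 + 16 = 206/11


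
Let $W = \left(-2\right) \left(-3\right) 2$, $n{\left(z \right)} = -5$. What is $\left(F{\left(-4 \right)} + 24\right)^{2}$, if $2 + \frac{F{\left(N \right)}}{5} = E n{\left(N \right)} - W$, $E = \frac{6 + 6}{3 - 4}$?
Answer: $64516$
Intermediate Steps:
$E = -12$ ($E = \frac{12}{-1} = 12 \left(-1\right) = -12$)
$W = 12$ ($W = 6 \cdot 2 = 12$)
$F{\left(N \right)} = 230$ ($F{\left(N \right)} = -10 + 5 \left(\left(-12\right) \left(-5\right) - 12\right) = -10 + 5 \left(60 - 12\right) = -10 + 5 \cdot 48 = -10 + 240 = 230$)
$\left(F{\left(-4 \right)} + 24\right)^{2} = \left(230 + 24\right)^{2} = 254^{2} = 64516$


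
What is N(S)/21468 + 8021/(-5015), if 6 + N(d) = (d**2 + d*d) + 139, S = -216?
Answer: 296431847/107662020 ≈ 2.7534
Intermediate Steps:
N(d) = 133 + 2*d**2 (N(d) = -6 + ((d**2 + d*d) + 139) = -6 + ((d**2 + d**2) + 139) = -6 + (2*d**2 + 139) = -6 + (139 + 2*d**2) = 133 + 2*d**2)
N(S)/21468 + 8021/(-5015) = (133 + 2*(-216)**2)/21468 + 8021/(-5015) = (133 + 2*46656)*(1/21468) + 8021*(-1/5015) = (133 + 93312)*(1/21468) - 8021/5015 = 93445*(1/21468) - 8021/5015 = 93445/21468 - 8021/5015 = 296431847/107662020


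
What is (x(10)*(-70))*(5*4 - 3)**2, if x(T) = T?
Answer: -202300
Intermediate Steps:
(x(10)*(-70))*(5*4 - 3)**2 = (10*(-70))*(5*4 - 3)**2 = -700*(20 - 3)**2 = -700*17**2 = -700*289 = -202300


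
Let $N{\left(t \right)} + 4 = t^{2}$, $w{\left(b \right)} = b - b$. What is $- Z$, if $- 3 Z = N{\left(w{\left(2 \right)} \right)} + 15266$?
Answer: $\frac{15262}{3} \approx 5087.3$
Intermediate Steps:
$w{\left(b \right)} = 0$
$N{\left(t \right)} = -4 + t^{2}$
$Z = - \frac{15262}{3}$ ($Z = - \frac{\left(-4 + 0^{2}\right) + 15266}{3} = - \frac{\left(-4 + 0\right) + 15266}{3} = - \frac{-4 + 15266}{3} = \left(- \frac{1}{3}\right) 15262 = - \frac{15262}{3} \approx -5087.3$)
$- Z = \left(-1\right) \left(- \frac{15262}{3}\right) = \frac{15262}{3}$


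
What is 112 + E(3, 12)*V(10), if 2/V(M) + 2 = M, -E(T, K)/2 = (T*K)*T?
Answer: 58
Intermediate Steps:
E(T, K) = -2*K*T**2 (E(T, K) = -2*T*K*T = -2*K*T*T = -2*K*T**2)
V(M) = 2/(-2 + M)
112 + E(3, 12)*V(10) = 112 + (-2*12*3**2)*(2/(-2 + 10)) = 112 + (-2*12*9)*(2/8) = 112 - 432/8 = 112 - 216*1/4 = 112 - 54 = 58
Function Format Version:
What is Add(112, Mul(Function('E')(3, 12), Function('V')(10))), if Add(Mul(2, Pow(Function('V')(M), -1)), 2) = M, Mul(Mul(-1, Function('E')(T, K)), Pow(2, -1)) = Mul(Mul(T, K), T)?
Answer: 58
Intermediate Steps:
Function('E')(T, K) = Mul(-2, K, Pow(T, 2)) (Function('E')(T, K) = Mul(-2, Mul(Mul(T, K), T)) = Mul(-2, Mul(Mul(K, T), T)) = Mul(-2, Mul(K, Pow(T, 2))) = Mul(-2, K, Pow(T, 2)))
Function('V')(M) = Mul(2, Pow(Add(-2, M), -1))
Add(112, Mul(Function('E')(3, 12), Function('V')(10))) = Add(112, Mul(Mul(-2, 12, Pow(3, 2)), Mul(2, Pow(Add(-2, 10), -1)))) = Add(112, Mul(Mul(-2, 12, 9), Mul(2, Pow(8, -1)))) = Add(112, Mul(-216, Mul(2, Rational(1, 8)))) = Add(112, Mul(-216, Rational(1, 4))) = Add(112, -54) = 58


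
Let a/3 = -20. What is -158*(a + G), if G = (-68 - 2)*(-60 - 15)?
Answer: -820020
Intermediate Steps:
a = -60 (a = 3*(-20) = -60)
G = 5250 (G = -70*(-75) = 5250)
-158*(a + G) = -158*(-60 + 5250) = -158*5190 = -820020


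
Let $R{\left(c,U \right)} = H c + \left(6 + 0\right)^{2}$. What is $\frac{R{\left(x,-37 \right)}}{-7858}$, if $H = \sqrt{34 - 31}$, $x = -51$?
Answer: $- \frac{18}{3929} + \frac{51 \sqrt{3}}{7858} \approx 0.00666$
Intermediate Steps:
$H = \sqrt{3} \approx 1.732$
$R{\left(c,U \right)} = 36 + c \sqrt{3}$ ($R{\left(c,U \right)} = \sqrt{3} c + \left(6 + 0\right)^{2} = c \sqrt{3} + 6^{2} = c \sqrt{3} + 36 = 36 + c \sqrt{3}$)
$\frac{R{\left(x,-37 \right)}}{-7858} = \frac{36 - 51 \sqrt{3}}{-7858} = \left(36 - 51 \sqrt{3}\right) \left(- \frac{1}{7858}\right) = - \frac{18}{3929} + \frac{51 \sqrt{3}}{7858}$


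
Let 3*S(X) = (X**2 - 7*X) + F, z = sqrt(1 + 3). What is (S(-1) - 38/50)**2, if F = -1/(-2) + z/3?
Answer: 1067089/202500 ≈ 5.2696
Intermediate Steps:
z = 2 (z = sqrt(4) = 2)
F = 7/6 (F = -1/(-2) + 2/3 = -1*(-1/2) + 2*(1/3) = 1/2 + 2/3 = 7/6 ≈ 1.1667)
S(X) = 7/18 - 7*X/3 + X**2/3 (S(X) = ((X**2 - 7*X) + 7/6)/3 = (7/6 + X**2 - 7*X)/3 = 7/18 - 7*X/3 + X**2/3)
(S(-1) - 38/50)**2 = ((7/18 - 7/3*(-1) + (1/3)*(-1)**2) - 38/50)**2 = ((7/18 + 7/3 + (1/3)*1) - 38*1/50)**2 = ((7/18 + 7/3 + 1/3) - 19/25)**2 = (55/18 - 19/25)**2 = (1033/450)**2 = 1067089/202500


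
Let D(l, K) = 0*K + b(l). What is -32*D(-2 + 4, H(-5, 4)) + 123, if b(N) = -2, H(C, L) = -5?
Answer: 187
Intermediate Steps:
D(l, K) = -2 (D(l, K) = 0*K - 2 = 0 - 2 = -2)
-32*D(-2 + 4, H(-5, 4)) + 123 = -32*(-2) + 123 = 64 + 123 = 187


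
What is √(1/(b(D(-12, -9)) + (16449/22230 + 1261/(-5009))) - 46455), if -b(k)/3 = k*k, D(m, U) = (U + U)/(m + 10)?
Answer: 57*I*√1158475955090758294985/9001235333 ≈ 215.53*I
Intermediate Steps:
D(m, U) = 2*U/(10 + m) (D(m, U) = (2*U)/(10 + m) = 2*U/(10 + m))
b(k) = -3*k² (b(k) = -3*k*k = -3*k²)
√(1/(b(D(-12, -9)) + (16449/22230 + 1261/(-5009))) - 46455) = √(1/(-3*324/(10 - 12)² + (16449/22230 + 1261/(-5009))) - 46455) = √(1/(-3*(2*(-9)/(-2))² + (16449*(1/22230) + 1261*(-1/5009))) - 46455) = √(1/(-3*(2*(-9)*(-½))² + (5483/7410 - 1261/5009)) - 46455) = √(1/(-3*9² + 18120337/37116690) - 46455) = √(1/(-3*81 + 18120337/37116690) - 46455) = √(1/(-243 + 18120337/37116690) - 46455) = √(1/(-9001235333/37116690) - 46455) = √(-37116690/9001235333 - 46455) = √(-418152424511205/9001235333) = 57*I*√1158475955090758294985/9001235333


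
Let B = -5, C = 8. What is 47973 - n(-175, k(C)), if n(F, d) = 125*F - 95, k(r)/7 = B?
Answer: 69943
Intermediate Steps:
k(r) = -35 (k(r) = 7*(-5) = -35)
n(F, d) = -95 + 125*F
47973 - n(-175, k(C)) = 47973 - (-95 + 125*(-175)) = 47973 - (-95 - 21875) = 47973 - 1*(-21970) = 47973 + 21970 = 69943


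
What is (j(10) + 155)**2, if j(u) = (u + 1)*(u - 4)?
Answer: 48841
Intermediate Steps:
j(u) = (1 + u)*(-4 + u)
(j(10) + 155)**2 = ((-4 + 10**2 - 3*10) + 155)**2 = ((-4 + 100 - 30) + 155)**2 = (66 + 155)**2 = 221**2 = 48841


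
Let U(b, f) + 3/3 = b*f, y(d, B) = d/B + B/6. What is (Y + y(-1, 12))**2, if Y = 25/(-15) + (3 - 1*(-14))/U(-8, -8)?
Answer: 17161/63504 ≈ 0.27024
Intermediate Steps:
y(d, B) = B/6 + d/B (y(d, B) = d/B + B*(1/6) = d/B + B/6 = B/6 + d/B)
U(b, f) = -1 + b*f
Y = -88/63 (Y = 25/(-15) + (3 - 1*(-14))/(-1 - 8*(-8)) = 25*(-1/15) + (3 + 14)/(-1 + 64) = -5/3 + 17/63 = -88/63 ≈ -1.3968)
(Y + y(-1, 12))**2 = (-88/63 + ((1/6)*12 - 1/12))**2 = (-88/63 + (2 - 1*1/12))**2 = (-88/63 + (2 - 1/12))**2 = (-88/63 + 23/12)**2 = (131/252)**2 = 17161/63504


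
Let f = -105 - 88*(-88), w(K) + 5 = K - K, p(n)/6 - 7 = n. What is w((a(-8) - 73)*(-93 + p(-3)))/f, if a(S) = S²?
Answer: -5/7639 ≈ -0.00065454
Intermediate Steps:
p(n) = 42 + 6*n
w(K) = -5 (w(K) = -5 + (K - K) = -5 + 0 = -5)
f = 7639 (f = -105 + 7744 = 7639)
w((a(-8) - 73)*(-93 + p(-3)))/f = -5/7639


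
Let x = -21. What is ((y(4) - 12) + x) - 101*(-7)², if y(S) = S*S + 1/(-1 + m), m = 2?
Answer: -4965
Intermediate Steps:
y(S) = 1 + S² (y(S) = S*S + 1/(-1 + 2) = S² + 1/1 = S² + 1 = 1 + S²)
((y(4) - 12) + x) - 101*(-7)² = (((1 + 4²) - 12) - 21) - 101*(-7)² = (((1 + 16) - 12) - 21) - 101*49 = ((17 - 12) - 21) - 4949 = (5 - 21) - 4949 = -16 - 4949 = -4965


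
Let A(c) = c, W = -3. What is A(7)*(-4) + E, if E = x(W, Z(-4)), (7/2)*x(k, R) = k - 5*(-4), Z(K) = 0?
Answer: -162/7 ≈ -23.143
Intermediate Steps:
x(k, R) = 40/7 + 2*k/7 (x(k, R) = 2*(k - 5*(-4))/7 = 2*(k + 20)/7 = 2*(20 + k)/7 = 40/7 + 2*k/7)
E = 34/7 (E = 40/7 + (2/7)*(-3) = 40/7 - 6/7 = 34/7 ≈ 4.8571)
A(7)*(-4) + E = 7*(-4) + 34/7 = -28 + 34/7 = -162/7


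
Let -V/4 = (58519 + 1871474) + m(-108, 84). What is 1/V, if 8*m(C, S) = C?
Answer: -1/7719918 ≈ -1.2954e-7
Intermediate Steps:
m(C, S) = C/8
V = -7719918 (V = -4*((58519 + 1871474) + (⅛)*(-108)) = -4*(1929993 - 27/2) = -4*3859959/2 = -7719918)
1/V = 1/(-7719918) = -1/7719918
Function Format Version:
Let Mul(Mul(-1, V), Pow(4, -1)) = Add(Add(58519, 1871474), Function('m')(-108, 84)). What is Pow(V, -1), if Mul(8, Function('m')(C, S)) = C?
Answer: Rational(-1, 7719918) ≈ -1.2954e-7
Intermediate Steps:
Function('m')(C, S) = Mul(Rational(1, 8), C)
V = -7719918 (V = Mul(-4, Add(Add(58519, 1871474), Mul(Rational(1, 8), -108))) = Mul(-4, Add(1929993, Rational(-27, 2))) = Mul(-4, Rational(3859959, 2)) = -7719918)
Pow(V, -1) = Pow(-7719918, -1) = Rational(-1, 7719918)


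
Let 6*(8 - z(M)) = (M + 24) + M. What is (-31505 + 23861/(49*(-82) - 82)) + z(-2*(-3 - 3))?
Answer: -129194361/4100 ≈ -31511.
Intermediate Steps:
z(M) = 4 - M/3 (z(M) = 8 - ((M + 24) + M)/6 = 8 - ((24 + M) + M)/6 = 8 - (24 + 2*M)/6 = 8 + (-4 - M/3) = 4 - M/3)
(-31505 + 23861/(49*(-82) - 82)) + z(-2*(-3 - 3)) = (-31505 + 23861/(49*(-82) - 82)) + (4 - (-2)*(-3 - 3)/3) = (-31505 + 23861/(-4018 - 82)) + (4 - (-2)*(-6)/3) = (-31505 + 23861/(-4100)) + (4 - 1/3*12) = (-31505 + 23861*(-1/4100)) + (4 - 4) = (-31505 - 23861/4100) + 0 = -129194361/4100 + 0 = -129194361/4100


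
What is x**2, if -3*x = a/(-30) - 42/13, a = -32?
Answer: 178084/342225 ≈ 0.52037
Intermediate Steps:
x = 422/585 (x = -(-32/(-30) - 42/13)/3 = -(-32*(-1/30) - 42*1/13)/3 = -(16/15 - 42/13)/3 = -1/3*(-422/195) = 422/585 ≈ 0.72137)
x**2 = (422/585)**2 = 178084/342225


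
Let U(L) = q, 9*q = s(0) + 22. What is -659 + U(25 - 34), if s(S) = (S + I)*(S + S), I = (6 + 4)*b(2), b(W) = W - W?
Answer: -5909/9 ≈ -656.56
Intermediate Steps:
b(W) = 0
I = 0 (I = (6 + 4)*0 = 10*0 = 0)
s(S) = 2*S**2 (s(S) = (S + 0)*(S + S) = S*(2*S) = 2*S**2)
q = 22/9 (q = (2*0**2 + 22)/9 = (2*0 + 22)/9 = (0 + 22)/9 = (1/9)*22 = 22/9 ≈ 2.4444)
U(L) = 22/9
-659 + U(25 - 34) = -659 + 22/9 = -5909/9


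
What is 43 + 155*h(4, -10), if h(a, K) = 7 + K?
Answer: -422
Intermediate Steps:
43 + 155*h(4, -10) = 43 + 155*(7 - 10) = 43 + 155*(-3) = 43 - 465 = -422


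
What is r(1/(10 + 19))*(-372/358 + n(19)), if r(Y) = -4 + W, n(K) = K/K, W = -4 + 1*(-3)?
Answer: 77/179 ≈ 0.43017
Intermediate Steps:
W = -7 (W = -4 - 3 = -7)
n(K) = 1
r(Y) = -11 (r(Y) = -4 - 7 = -11)
r(1/(10 + 19))*(-372/358 + n(19)) = -11*(-372/358 + 1) = -11*(-372*1/358 + 1) = -11*(-186/179 + 1) = -11*(-7/179) = 77/179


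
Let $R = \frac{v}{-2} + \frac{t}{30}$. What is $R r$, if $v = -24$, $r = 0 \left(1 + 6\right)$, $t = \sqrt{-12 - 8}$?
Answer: $0$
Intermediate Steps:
$t = 2 i \sqrt{5}$ ($t = \sqrt{-20} = 2 i \sqrt{5} \approx 4.4721 i$)
$r = 0$ ($r = 0 \cdot 7 = 0$)
$R = 12 + \frac{i \sqrt{5}}{15}$ ($R = - \frac{24}{-2} + \frac{2 i \sqrt{5}}{30} = \left(-24\right) \left(- \frac{1}{2}\right) + 2 i \sqrt{5} \cdot \frac{1}{30} = 12 + \frac{i \sqrt{5}}{15} \approx 12.0 + 0.14907 i$)
$R r = \left(12 + \frac{i \sqrt{5}}{15}\right) 0 = 0$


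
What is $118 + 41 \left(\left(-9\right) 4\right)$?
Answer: $-1358$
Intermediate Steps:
$118 + 41 \left(\left(-9\right) 4\right) = 118 + 41 \left(-36\right) = 118 - 1476 = -1358$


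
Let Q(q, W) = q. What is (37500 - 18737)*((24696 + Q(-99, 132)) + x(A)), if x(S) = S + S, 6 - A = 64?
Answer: 459337003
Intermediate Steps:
A = -58 (A = 6 - 1*64 = 6 - 64 = -58)
x(S) = 2*S
(37500 - 18737)*((24696 + Q(-99, 132)) + x(A)) = (37500 - 18737)*((24696 - 99) + 2*(-58)) = 18763*(24597 - 116) = 18763*24481 = 459337003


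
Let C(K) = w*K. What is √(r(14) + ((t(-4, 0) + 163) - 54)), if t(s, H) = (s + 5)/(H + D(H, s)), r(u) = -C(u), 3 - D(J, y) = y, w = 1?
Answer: 3*√518/7 ≈ 9.7541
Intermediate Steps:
C(K) = K (C(K) = 1*K = K)
D(J, y) = 3 - y
r(u) = -u
t(s, H) = (5 + s)/(3 + H - s) (t(s, H) = (s + 5)/(H + (3 - s)) = (5 + s)/(3 + H - s))
√(r(14) + ((t(-4, 0) + 163) - 54)) = √(-1*14 + (((5 - 4)/(3 + 0 - 1*(-4)) + 163) - 54)) = √(-14 + ((1/(3 + 0 + 4) + 163) - 54)) = √(-14 + ((1/7 + 163) - 54)) = √(-14 + (((⅐)*1 + 163) - 54)) = √(-14 + ((⅐ + 163) - 54)) = √(-14 + (1142/7 - 54)) = √(-14 + 764/7) = √(666/7) = 3*√518/7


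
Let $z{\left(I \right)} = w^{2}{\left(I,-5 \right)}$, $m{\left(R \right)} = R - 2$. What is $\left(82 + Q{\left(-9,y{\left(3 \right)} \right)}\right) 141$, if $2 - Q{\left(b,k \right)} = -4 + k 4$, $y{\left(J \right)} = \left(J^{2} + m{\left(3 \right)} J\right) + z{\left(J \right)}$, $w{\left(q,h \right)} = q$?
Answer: $564$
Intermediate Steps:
$m{\left(R \right)} = -2 + R$ ($m{\left(R \right)} = R - 2 = -2 + R$)
$z{\left(I \right)} = I^{2}$
$y{\left(J \right)} = J + 2 J^{2}$ ($y{\left(J \right)} = \left(J^{2} + \left(-2 + 3\right) J\right) + J^{2} = \left(J^{2} + 1 J\right) + J^{2} = \left(J^{2} + J\right) + J^{2} = \left(J + J^{2}\right) + J^{2} = J + 2 J^{2}$)
$Q{\left(b,k \right)} = 6 - 4 k$ ($Q{\left(b,k \right)} = 2 - \left(-4 + k 4\right) = 2 - \left(-4 + 4 k\right) = 6 - 4 k$)
$\left(82 + Q{\left(-9,y{\left(3 \right)} \right)}\right) 141 = \left(82 + \left(6 - 4 \cdot 3 \left(1 + 2 \cdot 3\right)\right)\right) 141 = \left(82 + \left(6 - 4 \cdot 3 \left(1 + 6\right)\right)\right) 141 = \left(82 + \left(6 - 4 \cdot 3 \cdot 7\right)\right) 141 = \left(82 + \left(6 - 84\right)\right) 141 = \left(82 - 78\right) 141 = 4 \cdot 141 = 564$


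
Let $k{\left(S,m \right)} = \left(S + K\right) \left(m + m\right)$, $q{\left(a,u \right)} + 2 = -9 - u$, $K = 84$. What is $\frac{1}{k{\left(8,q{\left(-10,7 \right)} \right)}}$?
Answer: $- \frac{1}{3312} \approx -0.00030193$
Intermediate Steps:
$q{\left(a,u \right)} = -11 - u$ ($q{\left(a,u \right)} = -2 - \left(9 + u\right) = -11 - u$)
$k{\left(S,m \right)} = 2 m \left(84 + S\right)$ ($k{\left(S,m \right)} = \left(S + 84\right) \left(m + m\right) = \left(84 + S\right) 2 m = 2 m \left(84 + S\right)$)
$\frac{1}{k{\left(8,q{\left(-10,7 \right)} \right)}} = \frac{1}{2 \left(-11 - 7\right) \left(84 + 8\right)} = \frac{1}{2 \left(-11 - 7\right) 92} = \frac{1}{2 \left(-18\right) 92} = \frac{1}{-3312} = - \frac{1}{3312}$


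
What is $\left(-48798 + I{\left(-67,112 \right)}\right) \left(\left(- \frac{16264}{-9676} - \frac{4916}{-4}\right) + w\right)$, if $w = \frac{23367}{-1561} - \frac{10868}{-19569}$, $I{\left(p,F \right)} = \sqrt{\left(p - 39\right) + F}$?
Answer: $- \frac{132899823141189168}{2239202987} + \frac{8170405947448 \sqrt{6}}{6717608961} \approx -5.9348 \cdot 10^{7}$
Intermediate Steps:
$I{\left(p,F \right)} = \sqrt{-39 + F + p}$ ($I{\left(p,F \right)} = \sqrt{\left(-39 + p\right) + F} = \sqrt{-39 + F + p}$)
$w = - \frac{40027625}{2777019}$ ($w = 23367 \left(- \frac{1}{1561}\right) - - \frac{988}{1779} = - \frac{23367}{1561} + \frac{988}{1779} = - \frac{40027625}{2777019} \approx -14.414$)
$\left(-48798 + I{\left(-67,112 \right)}\right) \left(\left(- \frac{16264}{-9676} - \frac{4916}{-4}\right) + w\right) = \left(-48798 + \sqrt{-39 + 112 - 67}\right) \left(\left(- \frac{16264}{-9676} - \frac{4916}{-4}\right) - \frac{40027625}{2777019}\right) = \left(-48798 + \sqrt{6}\right) \left(\left(\left(-16264\right) \left(- \frac{1}{9676}\right) - -1229\right) - \frac{40027625}{2777019}\right) = \left(-48798 + \sqrt{6}\right) \left(\left(\frac{4066}{2419} + 1229\right) - \frac{40027625}{2777019}\right) = \left(-48798 + \sqrt{6}\right) \left(\frac{2977017}{2419} - \frac{40027625}{2777019}\right) = \left(-48798 + \sqrt{6}\right) \frac{8170405947448}{6717608961} = - \frac{132899823141189168}{2239202987} + \frac{8170405947448 \sqrt{6}}{6717608961}$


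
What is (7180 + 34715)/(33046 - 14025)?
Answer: 41895/19021 ≈ 2.2026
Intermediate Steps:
(7180 + 34715)/(33046 - 14025) = 41895/19021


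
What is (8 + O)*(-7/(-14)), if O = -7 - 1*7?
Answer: -3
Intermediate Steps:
O = -14 (O = -7 - 7 = -14)
(8 + O)*(-7/(-14)) = (8 - 14)*(-7/(-14)) = -(-42)*(-1)/14 = -6*½ = -3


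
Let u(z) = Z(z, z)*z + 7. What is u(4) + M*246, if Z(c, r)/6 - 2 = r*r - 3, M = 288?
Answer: 71215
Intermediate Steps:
Z(c, r) = -6 + 6*r**2 (Z(c, r) = 12 + 6*(r*r - 3) = 12 + 6*(r**2 - 3) = 12 + 6*(-3 + r**2) = 12 + (-18 + 6*r**2) = -6 + 6*r**2)
u(z) = 7 + z*(-6 + 6*z**2) (u(z) = (-6 + 6*z**2)*z + 7 = z*(-6 + 6*z**2) + 7 = 7 + z*(-6 + 6*z**2))
u(4) + M*246 = (7 + 6*4*(-1 + 4**2)) + 288*246 = (7 + 6*4*(-1 + 16)) + 70848 = (7 + 6*4*15) + 70848 = (7 + 360) + 70848 = 367 + 70848 = 71215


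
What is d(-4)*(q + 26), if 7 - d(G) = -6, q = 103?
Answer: 1677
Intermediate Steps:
d(G) = 13 (d(G) = 7 - 1*(-6) = 7 + 6 = 13)
d(-4)*(q + 26) = 13*(103 + 26) = 13*129 = 1677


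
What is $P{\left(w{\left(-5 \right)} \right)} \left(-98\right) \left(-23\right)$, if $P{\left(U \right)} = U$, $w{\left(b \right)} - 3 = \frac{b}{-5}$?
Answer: $9016$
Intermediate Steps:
$w{\left(b \right)} = 3 - \frac{b}{5}$ ($w{\left(b \right)} = 3 + \frac{b}{-5} = 3 + b \left(- \frac{1}{5}\right) = 3 - \frac{b}{5}$)
$P{\left(w{\left(-5 \right)} \right)} \left(-98\right) \left(-23\right) = \left(3 - -1\right) \left(-98\right) \left(-23\right) = \left(3 + 1\right) \left(-98\right) \left(-23\right) = 4 \left(-98\right) \left(-23\right) = \left(-392\right) \left(-23\right) = 9016$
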